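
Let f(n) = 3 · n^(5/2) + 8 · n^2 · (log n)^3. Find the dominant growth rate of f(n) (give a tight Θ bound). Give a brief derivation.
f(n) ∈ Θ(n^(5/2))

Compare the terms by growth order. For large n, n^a · (log n)^b dominates n^a' · (log n)^b' iff a > a', or (a = a' and b > b'). Ranking the 2 terms shows the dominant one is 3 · n^(5/2). Hence f(n) ∈ Θ(n^(5/2)).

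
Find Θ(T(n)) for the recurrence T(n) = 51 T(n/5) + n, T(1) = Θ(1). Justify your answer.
T(n) = Θ(n^(log_5 51))

Master theorem: compare f(n) = n to n^(log_5 51) where log_5 51 ≈ 2.443. Since 1 < log_5 51, we have f(n) = O(n^(log_5 51 − ε)) for some ε > 0 — Case 1. Hence T(n) = Θ(n^(log_5 51)).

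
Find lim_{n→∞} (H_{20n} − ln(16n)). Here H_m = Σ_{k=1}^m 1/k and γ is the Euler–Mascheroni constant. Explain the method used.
lim = ln(5/4) + γ

By Euler-Maclaurin, H_m = ln m + γ + O(1/m). So
  H_{20n} − ln(16n) = ln(20n) + γ − ln(16n) + O(1/n)
                       = ln(20/16) + γ + O(1/n).
Hence the limit is ln(20/16) + γ (= ln(5/4)).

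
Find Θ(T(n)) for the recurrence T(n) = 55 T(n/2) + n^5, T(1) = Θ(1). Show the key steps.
T(n) = Θ(n^(log_2 55))

Master theorem: compare f(n) = n^5 to n^(log_2 55) where log_2 55 ≈ 5.781. Since 5 < log_2 55, we have f(n) = O(n^(log_2 55 − ε)) for some ε > 0 — Case 1. Hence T(n) = Θ(n^(log_2 55)).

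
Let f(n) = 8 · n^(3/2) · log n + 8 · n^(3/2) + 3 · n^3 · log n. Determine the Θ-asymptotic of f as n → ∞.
f(n) ∈ Θ(n^3 · log n)

Compare the terms by growth order. For large n, n^a · (log n)^b dominates n^a' · (log n)^b' iff a > a', or (a = a' and b > b'). Ranking the 3 terms shows the dominant one is 3 · n^3 · log n. Hence f(n) ∈ Θ(n^3 · log n).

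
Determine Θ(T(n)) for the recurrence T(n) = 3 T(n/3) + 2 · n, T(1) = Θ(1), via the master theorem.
T(n) = Θ(n log n)

log_3 3 = 1, and f(n) = 2 · n = Θ(n^(log_3 3)). This is Case 2 of the master theorem: T(n) = Θ(f(n) · log n) = Θ(n log n).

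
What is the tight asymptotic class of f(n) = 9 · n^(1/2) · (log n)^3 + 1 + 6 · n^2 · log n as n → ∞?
f(n) ∈ Θ(n^2 · log n)

Compare the terms by growth order. For large n, n^a · (log n)^b dominates n^a' · (log n)^b' iff a > a', or (a = a' and b > b'). Ranking the 3 terms shows the dominant one is 6 · n^2 · log n. Hence f(n) ∈ Θ(n^2 · log n).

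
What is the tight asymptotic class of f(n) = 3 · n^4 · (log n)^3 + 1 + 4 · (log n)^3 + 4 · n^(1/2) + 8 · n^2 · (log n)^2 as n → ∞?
f(n) ∈ Θ(n^4 · (log n)^3)

Compare the terms by growth order. For large n, n^a · (log n)^b dominates n^a' · (log n)^b' iff a > a', or (a = a' and b > b'). Ranking the 5 terms shows the dominant one is 3 · n^4 · (log n)^3. Hence f(n) ∈ Θ(n^4 · (log n)^3).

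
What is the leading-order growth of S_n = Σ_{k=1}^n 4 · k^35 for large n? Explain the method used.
S_n ~ n^36 / 9

By integral comparison (Euler-Maclaurin), Σ_{k=1}^n 4 · k^35 = 4 · ∫_0^n x^35 dx + O(n^35) = 4 · n^36/36 = n^36 / 9 + O(n^35). (Equivalently, Faulhaber's formula gives the same leading term.)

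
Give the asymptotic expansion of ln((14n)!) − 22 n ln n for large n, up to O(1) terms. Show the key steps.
ln((14n)!) − 22 n ln n = −8 n ln n + 14(ln 14 − 1) n + (1/2) ln(2π·14n) + O(1/n)

Stirling: ln((14n)!) = 14n ln(14n) − 14n + (1/2) ln(2π·14n) + O(1/n).
Expand 14n ln(14n) = 14n (ln n + ln 14) = 14n ln n + 14n ln 14.
Subtract 22n ln n: leading term is (14 − 22) n ln n = −8 n ln n. The next term is 14n ln 14 − 14n = 14(ln 14 − 1) n. Then the (1/2) ln(2π·14n) correction.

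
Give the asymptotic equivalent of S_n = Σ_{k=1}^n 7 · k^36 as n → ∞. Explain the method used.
S_n ~ 7 · n^37 / 37

By integral comparison (Euler-Maclaurin), Σ_{k=1}^n 7 · k^36 = 7 · ∫_0^n x^36 dx + O(n^36) = 7 · n^37/37 + O(n^36). (Equivalently, Faulhaber's formula gives the same leading term.)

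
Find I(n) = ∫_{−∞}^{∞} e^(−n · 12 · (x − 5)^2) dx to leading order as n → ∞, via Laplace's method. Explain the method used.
I(n) = sqrt(π/(12n))

Here φ(x) = 12 · (x − 5)^2 has its unique minimum at x* = 5 with φ(x*) = 0 and φ''(x*) = 24. Laplace's method gives
  I(n) ~ e^(−n φ(x*)) · sqrt(2π / (n · φ''(x*))) = sqrt(2π / (24n)) = sqrt(π/(12n)).
This is exact: substituting u = (x − 5)·sqrt(12n) gives I(n) = (1/sqrt(12n)) ∫_{−∞}^{∞} e^(−u^2) du = sqrt(π/(12n)).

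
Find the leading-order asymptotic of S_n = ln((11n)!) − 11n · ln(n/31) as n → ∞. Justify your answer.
S_n ~ 11n · (ln 341 − 1) + O(ln n)

Stirling: ln((11n)!) = 11n ln(11n) − 11n + O(ln n).
  S_n = 11n ln(11n) − 11n − 11n ln(n/31) + O(ln n)
      = 11n ln(11n) − 11n ln n + 11n ln 31 − 11n + O(ln n)
      = 11n ln 11 + 11n ln 31 − 11n + O(ln n)
      = 11n (ln 341 − 1) + O(ln n).
Numerically ln(341) − 1 ≈ 4.8319.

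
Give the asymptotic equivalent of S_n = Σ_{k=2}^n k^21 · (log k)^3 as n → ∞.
S_n ~ n^22 · (log n)^3 / 22

By integral comparison, S_n = ∫_1^n x^21 · (log x)^3 dx + O(n^21 · (log n)^3). For the integral, the leading term of ∫_1^n x^21 (log x)^3 dx is n^22/22 · (log n)^3 (by repeated integration by parts; each step lowers the log-exponent and produces a relatively O(1/log n) correction). Hence S_n ~ n^22 · (log n)^3 / 22.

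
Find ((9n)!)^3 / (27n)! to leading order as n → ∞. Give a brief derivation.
((9n)!)^3/(27n)! ~ ((2π·9n)^(2/2) / sqrt(3)) · 3^(−3·9n)  →  0

Write N = 9n. Stirling: N! ~ sqrt(2π N)(N/e)^N and (3N)! ~ sqrt(2π·3N)·(3N/e)^(3N).
  (N!)^3/(3N)! ~ (2π N)^(3/2) (N/e)^(3N) / [sqrt(2π·3N) (3N/e)^(3N)]
     = (2π N)^(3/2) / sqrt(2π·3N) · (N/(3N))^(3N)
     = (2π N)^((3−1)/2) / sqrt(3) · 3^(−3N).
Since 3^3 > 1, the factor 3^(−3N) decays exponentially, so the ratio → 0. Substituting N = 9n gives the stated form.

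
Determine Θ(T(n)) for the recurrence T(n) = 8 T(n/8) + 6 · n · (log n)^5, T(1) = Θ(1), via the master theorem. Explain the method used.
T(n) = Θ(n · (log n)^6)

Here log_8 8 = 1 and f(n) = 6 · n · (log n)^5 = Θ(n^(log_8 8) · (log n)^5). This is the extended Case 2 of the master theorem (f matches the critical exponent up to log factors), giving T(n) = Θ(n^(log_8 8) · (log n)^(5+1)) = Θ(n · (log n)^6).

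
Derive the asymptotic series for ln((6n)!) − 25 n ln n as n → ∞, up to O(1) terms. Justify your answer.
ln((6n)!) − 25 n ln n = −19 n ln n + 6(ln 6 − 1) n + (1/2) ln(2π·6n) + O(1/n)

Stirling: ln((6n)!) = 6n ln(6n) − 6n + (1/2) ln(2π·6n) + O(1/n).
Expand 6n ln(6n) = 6n (ln n + ln 6) = 6n ln n + 6n ln 6.
Subtract 25n ln n: leading term is (6 − 25) n ln n = −19 n ln n. The next term is 6n ln 6 − 6n = 6(ln 6 − 1) n. Then the (1/2) ln(2π·6n) correction.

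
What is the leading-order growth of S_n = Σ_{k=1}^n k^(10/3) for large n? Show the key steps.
S_n ~ (3/13) · n^(13/3)

Integral comparison: Σ_{k=1}^n k^(10/3) = ∫_0^n x^(10/3) dx + O(n^(10/3)). The integral is n^(1 + 10/3) / (1 + 10/3) = n^((10+3)/3) / ((10+3)/3) = (3/13) · n^(13/3).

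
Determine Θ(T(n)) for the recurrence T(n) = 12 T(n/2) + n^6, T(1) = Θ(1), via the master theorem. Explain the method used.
T(n) = Θ(n^6)

log_2 12 ≈ 3.585. f(n) = n^6 dominates n^(log_2 12) since 6 > 3.585, and the regularity condition a·f(n/b) = 12·(n/2)^6 = (12/64)·n^6 ≤ c·f(n) holds with c = 12/64 ≈ 0.188 < 1. So this is Case 3: T(n) = Θ(f(n)) = Θ(n^6).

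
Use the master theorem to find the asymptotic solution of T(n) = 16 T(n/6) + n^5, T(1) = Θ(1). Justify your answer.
T(n) = Θ(n^5)

log_6 16 ≈ 1.547. f(n) = n^5 dominates n^(log_6 16) since 5 > 1.547, and the regularity condition a·f(n/b) = 16·(n/6)^5 = (16/7776)·n^5 ≤ c·f(n) holds with c = 16/7776 ≈ 0.00206 < 1. So this is Case 3: T(n) = Θ(f(n)) = Θ(n^5).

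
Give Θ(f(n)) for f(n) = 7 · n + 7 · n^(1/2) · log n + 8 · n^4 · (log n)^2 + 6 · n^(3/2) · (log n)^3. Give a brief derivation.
f(n) ∈ Θ(n^4 · (log n)^2)

Compare the terms by growth order. For large n, n^a · (log n)^b dominates n^a' · (log n)^b' iff a > a', or (a = a' and b > b'). Ranking the 4 terms shows the dominant one is 8 · n^4 · (log n)^2. Hence f(n) ∈ Θ(n^4 · (log n)^2).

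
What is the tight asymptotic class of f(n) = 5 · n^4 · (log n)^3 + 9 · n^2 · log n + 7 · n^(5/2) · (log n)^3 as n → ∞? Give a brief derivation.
f(n) ∈ Θ(n^4 · (log n)^3)

Compare the terms by growth order. For large n, n^a · (log n)^b dominates n^a' · (log n)^b' iff a > a', or (a = a' and b > b'). Ranking the 3 terms shows the dominant one is 5 · n^4 · (log n)^3. Hence f(n) ∈ Θ(n^4 · (log n)^3).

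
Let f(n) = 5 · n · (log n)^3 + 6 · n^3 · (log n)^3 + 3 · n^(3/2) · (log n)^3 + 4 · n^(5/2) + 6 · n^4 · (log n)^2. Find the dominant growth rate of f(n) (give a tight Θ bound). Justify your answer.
f(n) ∈ Θ(n^4 · (log n)^2)

Compare the terms by growth order. For large n, n^a · (log n)^b dominates n^a' · (log n)^b' iff a > a', or (a = a' and b > b'). Ranking the 5 terms shows the dominant one is 6 · n^4 · (log n)^2. Hence f(n) ∈ Θ(n^4 · (log n)^2).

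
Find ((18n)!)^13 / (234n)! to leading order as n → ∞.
((18n)!)^13/(234n)! ~ ((2π·18n)^(12/2) / sqrt(13)) · 13^(−13·18n)  →  0

Write N = 18n. Stirling: N! ~ sqrt(2π N)(N/e)^N and (13N)! ~ sqrt(2π·13N)·(13N/e)^(13N).
  (N!)^13/(13N)! ~ (2π N)^(13/2) (N/e)^(13N) / [sqrt(2π·13N) (13N/e)^(13N)]
     = (2π N)^(13/2) / sqrt(2π·13N) · (N/(13N))^(13N)
     = (2π N)^((13−1)/2) / sqrt(13) · 13^(−13N).
Since 13^13 > 1, the factor 13^(−13N) decays exponentially, so the ratio → 0. Substituting N = 18n gives the stated form.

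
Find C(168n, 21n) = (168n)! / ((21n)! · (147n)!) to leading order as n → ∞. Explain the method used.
C(168n, 21n) ~ (16777216/823543)^(21n) · sqrt(4/(7π·21n))

Write N = 21n. Apply Stirling to each factorial:
  (8N)! ~ sqrt(2π·8N) · (8N/e)^(8N),
  N! ~ sqrt(2π N) · (N/e)^N,
  (7N)! ~ sqrt(2π·7N) · (7N/e)^(7N).
The exponential factors combine to (8N)^(8N) / (N^N · (7N)^(7N)) = 8^(8N)/7^(7N) = (8^8/7^7)^N = (16777216/823543)^N.
The square-root prefactors combine to sqrt(2π·8N) / (sqrt(2π N)·sqrt(2π·7N)) = sqrt(8 / (2π·7·N)) = sqrt(4/(7π·21n)).
Substituting N = 21n: C(168n, 21n) ~ (16777216/823543)^(21n) · sqrt(4/(7π·21n)).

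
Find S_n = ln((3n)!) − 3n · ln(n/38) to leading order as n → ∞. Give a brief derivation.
S_n ~ 3n · (ln 114 − 1) + O(ln n)

Stirling: ln((3n)!) = 3n ln(3n) − 3n + O(ln n).
  S_n = 3n ln(3n) − 3n − 3n ln(n/38) + O(ln n)
      = 3n ln(3n) − 3n ln n + 3n ln 38 − 3n + O(ln n)
      = 3n ln 3 + 3n ln 38 − 3n + O(ln n)
      = 3n (ln 114 − 1) + O(ln n).
Numerically ln(114) − 1 ≈ 3.7362.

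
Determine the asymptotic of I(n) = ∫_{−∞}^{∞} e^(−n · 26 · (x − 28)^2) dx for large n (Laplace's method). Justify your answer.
I(n) = sqrt(π/(26n))

Here φ(x) = 26 · (x − 28)^2 has its unique minimum at x* = 28 with φ(x*) = 0 and φ''(x*) = 52. Laplace's method gives
  I(n) ~ e^(−n φ(x*)) · sqrt(2π / (n · φ''(x*))) = sqrt(2π / (52n)) = sqrt(π/(26n)).
This is exact: substituting u = (x − 28)·sqrt(26n) gives I(n) = (1/sqrt(26n)) ∫_{−∞}^{∞} e^(−u^2) du = sqrt(π/(26n)).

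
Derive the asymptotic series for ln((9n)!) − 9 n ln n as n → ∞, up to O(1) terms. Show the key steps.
ln((9n)!) − 9 n ln n = 9(ln 9 − 1) n + (1/2) ln(2π·9n) + O(1/n)

Stirling: ln((9n)!) = 9n ln(9n) − 9n + (1/2) ln(2π·9n) + O(1/n).
Since 9n ln(9n) = 9n ln n + 9n ln 9, subtracting 9n ln n cancels the n ln n term exactly. What remains is 9(ln 9 − 1) n + (1/2) ln(2π·9n) + O(1/n).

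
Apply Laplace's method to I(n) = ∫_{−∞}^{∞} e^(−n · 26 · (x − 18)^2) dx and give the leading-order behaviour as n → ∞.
I(n) = sqrt(π/(26n))

Here φ(x) = 26 · (x − 18)^2 has its unique minimum at x* = 18 with φ(x*) = 0 and φ''(x*) = 52. Laplace's method gives
  I(n) ~ e^(−n φ(x*)) · sqrt(2π / (n · φ''(x*))) = sqrt(2π / (52n)) = sqrt(π/(26n)).
This is exact: substituting u = (x − 18)·sqrt(26n) gives I(n) = (1/sqrt(26n)) ∫_{−∞}^{∞} e^(−u^2) du = sqrt(π/(26n)).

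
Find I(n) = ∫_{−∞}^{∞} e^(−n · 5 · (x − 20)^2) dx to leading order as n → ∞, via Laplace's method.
I(n) = sqrt(π/(5n))

Here φ(x) = 5 · (x − 20)^2 has its unique minimum at x* = 20 with φ(x*) = 0 and φ''(x*) = 10. Laplace's method gives
  I(n) ~ e^(−n φ(x*)) · sqrt(2π / (n · φ''(x*))) = sqrt(2π / (10n)) = sqrt(π/(5n)).
This is exact: substituting u = (x − 20)·sqrt(5n) gives I(n) = (1/sqrt(5n)) ∫_{−∞}^{∞} e^(−u^2) du = sqrt(π/(5n)).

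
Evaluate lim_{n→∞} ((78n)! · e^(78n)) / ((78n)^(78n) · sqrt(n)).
lim = sqrt(2π·78)

Stirling: (78n)! ~ sqrt(2π·78n) · (78n/e)^(78n). Hence
  (78n)! · e^(78n) / (78n)^(78n) ~ sqrt(2π·78n).
Dividing by sqrt(n): sqrt(2π·78n) / sqrt(n) = sqrt(2π·78) · n^((1−1)/2), so the limit is sqrt(2π·78).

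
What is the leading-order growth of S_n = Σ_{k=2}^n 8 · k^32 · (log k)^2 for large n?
S_n ~ 8 · n^33 · (log n)^2 / 33

By integral comparison, S_n = ∫_1^n 8 · x^32 · (log x)^2 dx + O(n^32 · (log n)^2). For the integral, the leading term of ∫_1^n x^32 (log x)^2 dx is n^33/33 · (log n)^2 (by repeated integration by parts; each step lowers the log-exponent and produces a relatively O(1/log n) correction). Hence S_n ~ 8 · n^33 · (log n)^2 / 33.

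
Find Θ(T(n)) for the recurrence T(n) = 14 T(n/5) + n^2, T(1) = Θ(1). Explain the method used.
T(n) = Θ(n^2)

log_5 14 ≈ 1.640. f(n) = n^2 dominates n^(log_5 14) since 2 > 1.640, and the regularity condition a·f(n/b) = 14·(n/5)^2 = (14/25)·n^2 ≤ c·f(n) holds with c = 14/25 ≈ 0.56 < 1. So this is Case 3: T(n) = Θ(f(n)) = Θ(n^2).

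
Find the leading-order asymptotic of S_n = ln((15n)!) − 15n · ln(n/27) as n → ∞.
S_n ~ 15n · (ln 405 − 1) + O(ln n)

Stirling: ln((15n)!) = 15n ln(15n) − 15n + O(ln n).
  S_n = 15n ln(15n) − 15n − 15n ln(n/27) + O(ln n)
      = 15n ln(15n) − 15n ln n + 15n ln 27 − 15n + O(ln n)
      = 15n ln 15 + 15n ln 27 − 15n + O(ln n)
      = 15n (ln 405 − 1) + O(ln n).
Numerically ln(405) − 1 ≈ 5.0039.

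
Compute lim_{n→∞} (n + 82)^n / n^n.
lim = e^82

Rewrite as (1 + 82/n)^(n). By the standard limit (1 + x/n)^n → e^x, we have (1 + 82/n)^n → e^82, and raising to the 1st power gives e^82.
More precisely, ln[(1 + 82/n)^(n)] = n · ln(1 + 82/n) = n · (82/n + O(1/n^2)) = 82 + O(1/n) → 82.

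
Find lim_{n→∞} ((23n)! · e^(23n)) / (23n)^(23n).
lim = ∞

Stirling: (23n)! ~ sqrt(2π·23n) · (23n/e)^(23n). Hence
  (23n)! · e^(23n) / (23n)^(23n) ~ sqrt(2π·23n) = sqrt(2π·23) · sqrt(n) → ∞.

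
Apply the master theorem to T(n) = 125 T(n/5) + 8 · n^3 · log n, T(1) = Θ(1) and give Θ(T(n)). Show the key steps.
T(n) = Θ(n^3 · (log n)^2)

Here log_5 125 = 3 and f(n) = 8 · n^3 · log n = Θ(n^(log_5 125) · (log n)^1). This is the extended Case 2 of the master theorem (f matches the critical exponent up to log factors), giving T(n) = Θ(n^(log_5 125) · (log n)^(1+1)) = Θ(n^3 · (log n)^2).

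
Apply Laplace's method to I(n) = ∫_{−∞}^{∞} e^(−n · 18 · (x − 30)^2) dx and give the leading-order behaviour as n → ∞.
I(n) = sqrt(π/(18n))

Here φ(x) = 18 · (x − 30)^2 has its unique minimum at x* = 30 with φ(x*) = 0 and φ''(x*) = 36. Laplace's method gives
  I(n) ~ e^(−n φ(x*)) · sqrt(2π / (n · φ''(x*))) = sqrt(2π / (36n)) = sqrt(π/(18n)).
This is exact: substituting u = (x − 30)·sqrt(18n) gives I(n) = (1/sqrt(18n)) ∫_{−∞}^{∞} e^(−u^2) du = sqrt(π/(18n)).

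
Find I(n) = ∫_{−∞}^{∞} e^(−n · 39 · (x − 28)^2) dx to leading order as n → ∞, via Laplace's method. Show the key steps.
I(n) = sqrt(π/(39n))

Here φ(x) = 39 · (x − 28)^2 has its unique minimum at x* = 28 with φ(x*) = 0 and φ''(x*) = 78. Laplace's method gives
  I(n) ~ e^(−n φ(x*)) · sqrt(2π / (n · φ''(x*))) = sqrt(2π / (78n)) = sqrt(π/(39n)).
This is exact: substituting u = (x − 28)·sqrt(39n) gives I(n) = (1/sqrt(39n)) ∫_{−∞}^{∞} e^(−u^2) du = sqrt(π/(39n)).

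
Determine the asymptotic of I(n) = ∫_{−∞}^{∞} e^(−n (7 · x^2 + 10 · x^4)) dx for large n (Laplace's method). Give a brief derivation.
I(n) ~ sqrt(π/(7n))

φ(x) = 7 · x^2 + 10 · x^4 has its unique global minimum at x* = 0 (since φ'(x) = 14x + 40x^3 = 0 only at x = 0 for real x with both coefficients positive, and φ → ∞ as |x| → ∞). At x* = 0, φ(0) = 0 and φ''(0) = 14. Laplace's method then gives
  I(n) ~ sqrt(2π / (n · φ''(0))) · e^(−n φ(0)) = sqrt(2π / (14n)) = sqrt(π/(7n)).
The 10 · x^4 term contributes only at subleading order (an O(1/n) relative correction).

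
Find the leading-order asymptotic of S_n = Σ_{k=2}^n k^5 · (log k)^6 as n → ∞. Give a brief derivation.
S_n ~ n^6 · (log n)^6 / 6

By integral comparison, S_n = ∫_1^n x^5 · (log x)^6 dx + O(n^5 · (log n)^6). For the integral, the leading term of ∫_1^n x^5 (log x)^6 dx is n^6/6 · (log n)^6 (by repeated integration by parts; each step lowers the log-exponent and produces a relatively O(1/log n) correction). Hence S_n ~ n^6 · (log n)^6 / 6.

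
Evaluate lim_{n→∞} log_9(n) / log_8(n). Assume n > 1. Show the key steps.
lim = ln(8) / ln(9) = log_9(8)

Change of base: log_9(n) = ln n / ln 9 and log_8(n) = ln n / ln 8. The ratio is (ln n / ln 9) · (ln 8 / ln n) = ln 8 / ln 9, a constant independent of n. So the limit is ln 8 / ln 9 = log_9(8).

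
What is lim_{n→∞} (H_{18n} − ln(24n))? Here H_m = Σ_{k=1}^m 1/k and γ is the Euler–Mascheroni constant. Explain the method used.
lim = ln(3/4) + γ

By Euler-Maclaurin, H_m = ln m + γ + O(1/m). So
  H_{18n} − ln(24n) = ln(18n) + γ − ln(24n) + O(1/n)
                       = ln(18/24) + γ + O(1/n).
Hence the limit is ln(18/24) + γ (= ln(3/4)).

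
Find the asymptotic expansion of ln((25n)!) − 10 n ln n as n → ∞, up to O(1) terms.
ln((25n)!) − 10 n ln n = 15 n ln n + 25(ln 25 − 1) n + (1/2) ln(2π·25n) + O(1/n)

Stirling: ln((25n)!) = 25n ln(25n) − 25n + (1/2) ln(2π·25n) + O(1/n).
Expand 25n ln(25n) = 25n (ln n + ln 25) = 25n ln n + 25n ln 25.
Subtract 10n ln n: leading term is (25 − 10) n ln n = 15 n ln n. The next term is 25n ln 25 − 25n = 25(ln 25 − 1) n. Then the (1/2) ln(2π·25n) correction.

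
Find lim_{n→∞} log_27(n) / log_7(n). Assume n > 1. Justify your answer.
lim = ln(7) / ln(27) = log_27(7)

Change of base: log_27(n) = ln n / ln 27 and log_7(n) = ln n / ln 7. The ratio is (ln n / ln 27) · (ln 7 / ln n) = ln 7 / ln 27, a constant independent of n. So the limit is ln 7 / ln 27 = log_27(7).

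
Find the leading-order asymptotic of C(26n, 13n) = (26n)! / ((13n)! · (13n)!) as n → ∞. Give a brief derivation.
C(26n, 13n) ~ (4)^(13n) · sqrt(1/(π·13n))

Write N = 13n. Apply Stirling to each factorial:
  (2N)! ~ sqrt(2π·2N) · (2N/e)^(2N),
  N! ~ sqrt(2π N) · (N/e)^N,
  (1N)! ~ sqrt(2π·1N) · (1N/e)^(1N).
The exponential factors combine to (2N)^(2N) / (N^N · (1N)^(1N)) = 2^(2N)/1^(1N) = (2^2/1^1)^N = (4)^N.
The square-root prefactors combine to sqrt(2π·2N) / (sqrt(2π N)·sqrt(2π·1N)) = sqrt(2 / (2π·1·N)) = sqrt(1/(π·13n)).
Substituting N = 13n: C(26n, 13n) ~ (4)^(13n) · sqrt(1/(π·13n)).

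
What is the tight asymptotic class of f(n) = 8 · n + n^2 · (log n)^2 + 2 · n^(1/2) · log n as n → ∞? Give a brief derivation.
f(n) ∈ Θ(n^2 · (log n)^2)

Compare the terms by growth order. For large n, n^a · (log n)^b dominates n^a' · (log n)^b' iff a > a', or (a = a' and b > b'). Ranking the 3 terms shows the dominant one is n^2 · (log n)^2. Hence f(n) ∈ Θ(n^2 · (log n)^2).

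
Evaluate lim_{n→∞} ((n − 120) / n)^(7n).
lim = e^(−840)

Rewrite as (1 − 120/n)^(7n). By the standard limit (1 + x/n)^n → e^x, we have (1 − 120/n)^n → e^(−120), and raising to the 7th power gives e^(−840).
More precisely, ln[(1 − 120/n)^(7n)] = 7n · ln(1 − 120/n) = 7n · (-120/n + O(1/n^2)) = -840 + O(1/n) → -840.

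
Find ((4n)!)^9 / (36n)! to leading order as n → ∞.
((4n)!)^9/(36n)! ~ ((2π·4n)^(8/2) / 3) · 9^(−9·4n)  →  0

Write N = 4n. Stirling: N! ~ sqrt(2π N)(N/e)^N and (9N)! ~ sqrt(2π·9N)·(9N/e)^(9N).
  (N!)^9/(9N)! ~ (2π N)^(9/2) (N/e)^(9N) / [sqrt(2π·9N) (9N/e)^(9N)]
     = (2π N)^(9/2) / sqrt(2π·9N) · (N/(9N))^(9N)
     = (2π N)^((9−1)/2) / 3 · 9^(−9N).
Since 9^9 > 1, the factor 9^(−9N) decays exponentially, so the ratio → 0. Substituting N = 4n gives the stated form.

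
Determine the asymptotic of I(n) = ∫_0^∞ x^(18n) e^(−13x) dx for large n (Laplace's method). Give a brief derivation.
I(n) ~ (sqrt(2π·18n) / 13) · (18n/(13e))^(18n)

Write the integrand as exp(18n ln x − 13x) and set f(x) = 18n ln x − 13x. Then f'(x) = 18n/x − 13 = 0 at x* = 18n/13, and f''(x*) = −18n/x*^2 = −13^2/(18n). Laplace's method (interior maximum) gives
  I(n) ~ e^(f(x*)) · sqrt(2π / |f''(x*)|)
        = exp(18n ln(18n/13) − 18n) · sqrt(2π · 18n / 13^2)
        = (18n/13)^(18n) e^(−18n) · sqrt(2π·18n) / 13
        = (sqrt(2π·18n) / 13) · (18n/(13e))^(18n).
This matches Γ(18n+1)/13^(18n+1) with Stirling applied to Γ.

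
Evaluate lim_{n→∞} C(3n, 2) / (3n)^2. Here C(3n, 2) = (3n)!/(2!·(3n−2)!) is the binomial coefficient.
lim = 1/2! = 1/2

With N = 3n → ∞: C(N, 2) / N^2 = [N(N−1)…(N−1)] / (2! · N^2) = (1/2!) · 1 · (1 − 1/(3n)). Each factor → 1 as N → ∞, so the limit is 1/2! = 1/2.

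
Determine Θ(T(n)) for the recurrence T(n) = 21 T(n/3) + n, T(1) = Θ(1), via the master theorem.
T(n) = Θ(n^(log_3 21))

Master theorem: compare f(n) = n to n^(log_3 21) where log_3 21 ≈ 2.771. Since 1 < log_3 21, we have f(n) = O(n^(log_3 21 − ε)) for some ε > 0 — Case 1. Hence T(n) = Θ(n^(log_3 21)).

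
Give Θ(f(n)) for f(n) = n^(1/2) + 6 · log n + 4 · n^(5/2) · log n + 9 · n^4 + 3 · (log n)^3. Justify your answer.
f(n) ∈ Θ(n^4)

Compare the terms by growth order. For large n, n^a · (log n)^b dominates n^a' · (log n)^b' iff a > a', or (a = a' and b > b'). Ranking the 5 terms shows the dominant one is 9 · n^4. Hence f(n) ∈ Θ(n^4).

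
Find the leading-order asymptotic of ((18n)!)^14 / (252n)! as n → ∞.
((18n)!)^14/(252n)! ~ ((2π·18n)^(13/2) / sqrt(14)) · 14^(−14·18n)  →  0

Write N = 18n. Stirling: N! ~ sqrt(2π N)(N/e)^N and (14N)! ~ sqrt(2π·14N)·(14N/e)^(14N).
  (N!)^14/(14N)! ~ (2π N)^(14/2) (N/e)^(14N) / [sqrt(2π·14N) (14N/e)^(14N)]
     = (2π N)^(14/2) / sqrt(2π·14N) · (N/(14N))^(14N)
     = (2π N)^((14−1)/2) / sqrt(14) · 14^(−14N).
Since 14^14 > 1, the factor 14^(−14N) decays exponentially, so the ratio → 0. Substituting N = 18n gives the stated form.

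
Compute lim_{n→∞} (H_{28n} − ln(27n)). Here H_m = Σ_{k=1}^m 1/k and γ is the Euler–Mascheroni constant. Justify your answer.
lim = ln(28/27) + γ

By Euler-Maclaurin, H_m = ln m + γ + O(1/m). So
  H_{28n} − ln(27n) = ln(28n) + γ − ln(27n) + O(1/n)
                       = ln(28/27) + γ + O(1/n).
Hence the limit is ln(28/27) + γ.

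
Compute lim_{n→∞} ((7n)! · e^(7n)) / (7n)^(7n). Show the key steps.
lim = ∞

Stirling: (7n)! ~ sqrt(2π·7n) · (7n/e)^(7n). Hence
  (7n)! · e^(7n) / (7n)^(7n) ~ sqrt(2π·7n) = sqrt(2π·7) · sqrt(n) → ∞.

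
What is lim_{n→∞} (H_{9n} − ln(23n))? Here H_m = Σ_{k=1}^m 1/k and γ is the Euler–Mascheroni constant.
lim = ln(9/23) + γ

By Euler-Maclaurin, H_m = ln m + γ + O(1/m). So
  H_{9n} − ln(23n) = ln(9n) + γ − ln(23n) + O(1/n)
                       = ln(9/23) + γ + O(1/n).
Hence the limit is ln(9/23) + γ.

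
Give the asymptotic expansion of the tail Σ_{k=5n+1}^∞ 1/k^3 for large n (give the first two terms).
Σ_{k>5n} 1/k^3 = 1/(2 · (5n)^2) − 1/(2 · (5n)^3) + O(1/(5n)^4)

Compare to the integral: ∫_{5n}^∞ x^(−3) dx = [−x^(−2)/2]_{5n}^∞ = 1/((3−1)·(5n)^2). The Euler-Maclaurin correction adds −f(5n)/2 = −1/(2·(5n)^3). Euler-Maclaurin then gives
  Σ_{k>5n} 1/k^3 = ∫_{5n}^∞ dx/x^3 − 1/(2·(5n)^3) + O(1/(5n)^4).
(Equivalently this is ζ(3) − Σ_{k≤5n} 1/k^3.)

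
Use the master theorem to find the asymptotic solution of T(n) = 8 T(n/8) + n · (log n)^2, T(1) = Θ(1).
T(n) = Θ(n · (log n)^3)

Here log_8 8 = 1 and f(n) = n · (log n)^2 = Θ(n^(log_8 8) · (log n)^2). This is the extended Case 2 of the master theorem (f matches the critical exponent up to log factors), giving T(n) = Θ(n^(log_8 8) · (log n)^(2+1)) = Θ(n · (log n)^3).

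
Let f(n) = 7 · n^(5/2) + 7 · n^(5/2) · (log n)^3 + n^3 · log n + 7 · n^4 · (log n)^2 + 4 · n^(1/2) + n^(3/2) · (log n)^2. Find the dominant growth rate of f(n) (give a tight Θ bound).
f(n) ∈ Θ(n^4 · (log n)^2)

Compare the terms by growth order. For large n, n^a · (log n)^b dominates n^a' · (log n)^b' iff a > a', or (a = a' and b > b'). Ranking the 6 terms shows the dominant one is 7 · n^4 · (log n)^2. Hence f(n) ∈ Θ(n^4 · (log n)^2).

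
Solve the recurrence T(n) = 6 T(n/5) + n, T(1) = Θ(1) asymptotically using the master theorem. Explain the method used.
T(n) = Θ(n^(log_5 6))

Master theorem: compare f(n) = n to n^(log_5 6) where log_5 6 ≈ 1.113. Since 1 < log_5 6, we have f(n) = O(n^(log_5 6 − ε)) for some ε > 0 — Case 1. Hence T(n) = Θ(n^(log_5 6)).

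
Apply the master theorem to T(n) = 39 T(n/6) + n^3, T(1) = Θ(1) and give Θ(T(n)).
T(n) = Θ(n^3)

log_6 39 ≈ 2.045. f(n) = n^3 dominates n^(log_6 39) since 3 > 2.045, and the regularity condition a·f(n/b) = 39·(n/6)^3 = (39/216)·n^3 ≤ c·f(n) holds with c = 39/216 ≈ 0.181 < 1. So this is Case 3: T(n) = Θ(f(n)) = Θ(n^3).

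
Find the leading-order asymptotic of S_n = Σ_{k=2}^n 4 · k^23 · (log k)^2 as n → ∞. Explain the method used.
S_n ~ n^24 · (log n)^2 / 6

By integral comparison, S_n = ∫_1^n 4 · x^23 · (log x)^2 dx + O(n^23 · (log n)^2). For the integral, the leading term of ∫_1^n x^23 (log x)^2 dx is n^24/24 · (log n)^2 (by repeated integration by parts; each step lowers the log-exponent and produces a relatively O(1/log n) correction). Hence S_n ~ n^24 · (log n)^2 / 6.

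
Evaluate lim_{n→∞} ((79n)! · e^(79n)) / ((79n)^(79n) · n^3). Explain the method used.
lim = 0

Stirling: (79n)! ~ sqrt(2π·79n) · (79n/e)^(79n). Hence
  (79n)! · e^(79n) / (79n)^(79n) ~ sqrt(2π·79n).
Dividing by n^3: sqrt(2π·79n) / n^3 = sqrt(2π·79) · n^((1−6)/2), so the expression behaves like sqrt(2π·79) · n^((1−6)/2) → 0.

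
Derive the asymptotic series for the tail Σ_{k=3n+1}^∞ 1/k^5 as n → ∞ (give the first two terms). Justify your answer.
Σ_{k>3n} 1/k^5 = 1/(4 · (3n)^4) − 1/(2 · (3n)^5) + O(1/(3n)^6)

Compare to the integral: ∫_{3n}^∞ x^(−5) dx = [−x^(−4)/4]_{3n}^∞ = 1/((5−1)·(3n)^4). The Euler-Maclaurin correction adds −f(3n)/2 = −1/(2·(3n)^5). Euler-Maclaurin then gives
  Σ_{k>3n} 1/k^5 = ∫_{3n}^∞ dx/x^5 − 1/(2·(3n)^5) + O(1/(3n)^6).
(Equivalently this is ζ(5) − Σ_{k≤3n} 1/k^5.)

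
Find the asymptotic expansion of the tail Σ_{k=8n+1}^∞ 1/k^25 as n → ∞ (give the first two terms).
Σ_{k>8n} 1/k^25 = 1/(24 · (8n)^24) − 1/(2 · (8n)^25) + O(1/(8n)^26)

Compare to the integral: ∫_{8n}^∞ x^(−25) dx = [−x^(−24)/24]_{8n}^∞ = 1/((25−1)·(8n)^24). The Euler-Maclaurin correction adds −f(8n)/2 = −1/(2·(8n)^25). Euler-Maclaurin then gives
  Σ_{k>8n} 1/k^25 = ∫_{8n}^∞ dx/x^25 − 1/(2·(8n)^25) + O(1/(8n)^26).
(Equivalently this is ζ(25) − Σ_{k≤8n} 1/k^25.)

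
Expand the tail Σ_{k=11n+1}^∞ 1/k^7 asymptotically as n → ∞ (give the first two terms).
Σ_{k>11n} 1/k^7 = 1/(6 · (11n)^6) − 1/(2 · (11n)^7) + O(1/(11n)^8)

Compare to the integral: ∫_{11n}^∞ x^(−7) dx = [−x^(−6)/6]_{11n}^∞ = 1/((7−1)·(11n)^6). The Euler-Maclaurin correction adds −f(11n)/2 = −1/(2·(11n)^7). Euler-Maclaurin then gives
  Σ_{k>11n} 1/k^7 = ∫_{11n}^∞ dx/x^7 − 1/(2·(11n)^7) + O(1/(11n)^8).
(Equivalently this is ζ(7) − Σ_{k≤11n} 1/k^7.)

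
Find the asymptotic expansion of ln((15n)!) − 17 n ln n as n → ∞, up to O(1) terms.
ln((15n)!) − 17 n ln n = −2 n ln n + 15(ln 15 − 1) n + (1/2) ln(2π·15n) + O(1/n)

Stirling: ln((15n)!) = 15n ln(15n) − 15n + (1/2) ln(2π·15n) + O(1/n).
Expand 15n ln(15n) = 15n (ln n + ln 15) = 15n ln n + 15n ln 15.
Subtract 17n ln n: leading term is (15 − 17) n ln n = −2 n ln n. The next term is 15n ln 15 − 15n = 15(ln 15 − 1) n. Then the (1/2) ln(2π·15n) correction.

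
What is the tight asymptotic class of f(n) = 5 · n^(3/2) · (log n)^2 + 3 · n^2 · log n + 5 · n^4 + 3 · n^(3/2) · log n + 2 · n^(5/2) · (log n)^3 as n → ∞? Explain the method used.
f(n) ∈ Θ(n^4)

Compare the terms by growth order. For large n, n^a · (log n)^b dominates n^a' · (log n)^b' iff a > a', or (a = a' and b > b'). Ranking the 5 terms shows the dominant one is 5 · n^4. Hence f(n) ∈ Θ(n^4).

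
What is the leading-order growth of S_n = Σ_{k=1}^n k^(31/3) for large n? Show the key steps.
S_n ~ (3/34) · n^(34/3)

Integral comparison: Σ_{k=1}^n k^(31/3) = ∫_0^n x^(31/3) dx + O(n^(31/3)). The integral is n^(1 + 31/3) / (1 + 31/3) = n^((31+3)/3) / ((31+3)/3) = (3/34) · n^(34/3).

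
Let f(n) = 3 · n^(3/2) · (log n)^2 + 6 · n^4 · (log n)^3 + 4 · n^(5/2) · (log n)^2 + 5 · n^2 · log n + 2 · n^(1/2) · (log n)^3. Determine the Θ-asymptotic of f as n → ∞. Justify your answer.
f(n) ∈ Θ(n^4 · (log n)^3)

Compare the terms by growth order. For large n, n^a · (log n)^b dominates n^a' · (log n)^b' iff a > a', or (a = a' and b > b'). Ranking the 5 terms shows the dominant one is 6 · n^4 · (log n)^3. Hence f(n) ∈ Θ(n^4 · (log n)^3).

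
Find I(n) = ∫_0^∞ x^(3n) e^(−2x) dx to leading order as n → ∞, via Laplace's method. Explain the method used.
I(n) ~ (sqrt(2π·3n) / 2) · (3n/(2e))^(3n)

Write the integrand as exp(3n ln x − 2x) and set f(x) = 3n ln x − 2x. Then f'(x) = 3n/x − 2 = 0 at x* = 3n/2, and f''(x*) = −3n/x*^2 = −2^2/(3n). Laplace's method (interior maximum) gives
  I(n) ~ e^(f(x*)) · sqrt(2π / |f''(x*)|)
        = exp(3n ln(3n/2) − 3n) · sqrt(2π · 3n / 2^2)
        = (3n/2)^(3n) e^(−3n) · sqrt(2π·3n) / 2
        = (sqrt(2π·3n) / 2) · (3n/(2e))^(3n).
This matches Γ(3n+1)/2^(3n+1) with Stirling applied to Γ.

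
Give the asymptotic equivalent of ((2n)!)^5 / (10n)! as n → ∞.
((2n)!)^5/(10n)! ~ ((2π·2n)^(4/2) / sqrt(5)) · 5^(−5·2n)  →  0

Write N = 2n. Stirling: N! ~ sqrt(2π N)(N/e)^N and (5N)! ~ sqrt(2π·5N)·(5N/e)^(5N).
  (N!)^5/(5N)! ~ (2π N)^(5/2) (N/e)^(5N) / [sqrt(2π·5N) (5N/e)^(5N)]
     = (2π N)^(5/2) / sqrt(2π·5N) · (N/(5N))^(5N)
     = (2π N)^((5−1)/2) / sqrt(5) · 5^(−5N).
Since 5^5 > 1, the factor 5^(−5N) decays exponentially, so the ratio → 0. Substituting N = 2n gives the stated form.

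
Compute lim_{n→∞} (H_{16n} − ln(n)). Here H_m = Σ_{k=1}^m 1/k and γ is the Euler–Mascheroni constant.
lim = ln 16 + γ

By Euler-Maclaurin, H_m = ln m + γ + O(1/m). So
  H_{16n} − ln(n) = ln(16n) + γ − ln(n) + O(1/n)
                       = ln(16/1) + γ + O(1/n).
Hence the limit is ln(16/1) + γ.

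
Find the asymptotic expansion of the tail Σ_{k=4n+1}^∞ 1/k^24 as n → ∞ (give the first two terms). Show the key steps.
Σ_{k>4n} 1/k^24 = 1/(23 · (4n)^23) − 1/(2 · (4n)^24) + O(1/(4n)^25)

Compare to the integral: ∫_{4n}^∞ x^(−24) dx = [−x^(−23)/23]_{4n}^∞ = 1/((24−1)·(4n)^23). The Euler-Maclaurin correction adds −f(4n)/2 = −1/(2·(4n)^24). Euler-Maclaurin then gives
  Σ_{k>4n} 1/k^24 = ∫_{4n}^∞ dx/x^24 − 1/(2·(4n)^24) + O(1/(4n)^25).
(Equivalently this is ζ(24) − Σ_{k≤4n} 1/k^24.)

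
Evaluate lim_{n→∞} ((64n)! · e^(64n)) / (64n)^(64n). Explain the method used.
lim = ∞

Stirling: (64n)! ~ sqrt(2π·64n) · (64n/e)^(64n). Hence
  (64n)! · e^(64n) / (64n)^(64n) ~ sqrt(2π·64n) = sqrt(2π·64) · sqrt(n) → ∞.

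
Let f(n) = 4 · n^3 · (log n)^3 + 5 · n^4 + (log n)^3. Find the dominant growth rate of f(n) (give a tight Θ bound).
f(n) ∈ Θ(n^4)

Compare the terms by growth order. For large n, n^a · (log n)^b dominates n^a' · (log n)^b' iff a > a', or (a = a' and b > b'). Ranking the 3 terms shows the dominant one is 5 · n^4. Hence f(n) ∈ Θ(n^4).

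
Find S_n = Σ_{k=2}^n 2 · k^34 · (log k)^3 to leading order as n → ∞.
S_n ~ 2 · n^35 · (log n)^3 / 35

By integral comparison, S_n = ∫_1^n 2 · x^34 · (log x)^3 dx + O(n^34 · (log n)^3). For the integral, the leading term of ∫_1^n x^34 (log x)^3 dx is n^35/35 · (log n)^3 (by repeated integration by parts; each step lowers the log-exponent and produces a relatively O(1/log n) correction). Hence S_n ~ 2 · n^35 · (log n)^3 / 35.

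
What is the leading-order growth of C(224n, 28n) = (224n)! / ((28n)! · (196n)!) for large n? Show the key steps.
C(224n, 28n) ~ (16777216/823543)^(28n) · sqrt(4/(7π·28n))

Write N = 28n. Apply Stirling to each factorial:
  (8N)! ~ sqrt(2π·8N) · (8N/e)^(8N),
  N! ~ sqrt(2π N) · (N/e)^N,
  (7N)! ~ sqrt(2π·7N) · (7N/e)^(7N).
The exponential factors combine to (8N)^(8N) / (N^N · (7N)^(7N)) = 8^(8N)/7^(7N) = (8^8/7^7)^N = (16777216/823543)^N.
The square-root prefactors combine to sqrt(2π·8N) / (sqrt(2π N)·sqrt(2π·7N)) = sqrt(8 / (2π·7·N)) = sqrt(4/(7π·28n)).
Substituting N = 28n: C(224n, 28n) ~ (16777216/823543)^(28n) · sqrt(4/(7π·28n)).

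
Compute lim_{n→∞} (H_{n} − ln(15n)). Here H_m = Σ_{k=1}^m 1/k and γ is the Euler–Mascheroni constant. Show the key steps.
lim = −ln 15 + γ

By Euler-Maclaurin, H_m = ln m + γ + O(1/m). So
  H_{n} − ln(15n) = ln(n) + γ − ln(15n) + O(1/n)
                       = ln(1/15) + γ + O(1/n).
Hence the limit is ln(1/15) + γ.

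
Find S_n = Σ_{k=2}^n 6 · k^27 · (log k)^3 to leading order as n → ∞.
S_n ~ 3 · n^28 · (log n)^3 / 14

By integral comparison, S_n = ∫_1^n 6 · x^27 · (log x)^3 dx + O(n^27 · (log n)^3). For the integral, the leading term of ∫_1^n x^27 (log x)^3 dx is n^28/28 · (log n)^3 (by repeated integration by parts; each step lowers the log-exponent and produces a relatively O(1/log n) correction). Hence S_n ~ 3 · n^28 · (log n)^3 / 14.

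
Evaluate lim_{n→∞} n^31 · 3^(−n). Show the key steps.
lim = 0

Exponentials with base > 1 dominate every fixed polynomial: for any fixed c, n^c / 3^n → 0 as n → ∞ (e.g. by the ratio test, or by writing 3^n = e^(n ln 3) and noting e^(n ln 3) / n^c → ∞). Hence n^31 · 3^(−n) = n^31 / 3^n → 0.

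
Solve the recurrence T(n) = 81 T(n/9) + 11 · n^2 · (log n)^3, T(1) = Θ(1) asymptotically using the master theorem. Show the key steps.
T(n) = Θ(n^2 · (log n)^4)

Here log_9 81 = 2 and f(n) = 11 · n^2 · (log n)^3 = Θ(n^(log_9 81) · (log n)^3). This is the extended Case 2 of the master theorem (f matches the critical exponent up to log factors), giving T(n) = Θ(n^(log_9 81) · (log n)^(3+1)) = Θ(n^2 · (log n)^4).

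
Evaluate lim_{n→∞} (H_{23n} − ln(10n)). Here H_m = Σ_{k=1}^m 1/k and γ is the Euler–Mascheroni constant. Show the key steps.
lim = ln(23/10) + γ

By Euler-Maclaurin, H_m = ln m + γ + O(1/m). So
  H_{23n} − ln(10n) = ln(23n) + γ − ln(10n) + O(1/n)
                       = ln(23/10) + γ + O(1/n).
Hence the limit is ln(23/10) + γ.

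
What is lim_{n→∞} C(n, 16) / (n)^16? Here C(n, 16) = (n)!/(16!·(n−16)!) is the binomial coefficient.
lim = 1/16! = 1/20922789888000

With N = n → ∞: C(N, 16) / N^16 = [N(N−1)…(N−15)] / (16! · N^16) = (1/16!) · 1 · (1 − 1/n) · … · (1 − 15/n). Each factor → 1 as N → ∞, so the limit is 1/16! = 1/20922789888000.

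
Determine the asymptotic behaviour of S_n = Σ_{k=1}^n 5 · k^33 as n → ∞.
S_n ~ 5 · n^34 / 34

By integral comparison (Euler-Maclaurin), Σ_{k=1}^n 5 · k^33 = 5 · ∫_0^n x^33 dx + O(n^33) = 5 · n^34/34 + O(n^33). (Equivalently, Faulhaber's formula gives the same leading term.)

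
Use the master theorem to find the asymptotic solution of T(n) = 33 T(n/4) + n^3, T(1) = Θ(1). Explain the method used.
T(n) = Θ(n^3)

log_4 33 ≈ 2.522. f(n) = n^3 dominates n^(log_4 33) since 3 > 2.522, and the regularity condition a·f(n/b) = 33·(n/4)^3 = (33/64)·n^3 ≤ c·f(n) holds with c = 33/64 ≈ 0.516 < 1. So this is Case 3: T(n) = Θ(f(n)) = Θ(n^3).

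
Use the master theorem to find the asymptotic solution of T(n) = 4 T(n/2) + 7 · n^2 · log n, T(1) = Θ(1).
T(n) = Θ(n^2 · (log n)^2)

Here log_2 4 = 2 and f(n) = 7 · n^2 · log n = Θ(n^(log_2 4) · (log n)^1). This is the extended Case 2 of the master theorem (f matches the critical exponent up to log factors), giving T(n) = Θ(n^(log_2 4) · (log n)^(1+1)) = Θ(n^2 · (log n)^2).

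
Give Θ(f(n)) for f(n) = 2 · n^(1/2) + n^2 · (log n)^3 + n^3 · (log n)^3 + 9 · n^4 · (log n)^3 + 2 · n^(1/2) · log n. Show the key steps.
f(n) ∈ Θ(n^4 · (log n)^3)

Compare the terms by growth order. For large n, n^a · (log n)^b dominates n^a' · (log n)^b' iff a > a', or (a = a' and b > b'). Ranking the 5 terms shows the dominant one is 9 · n^4 · (log n)^3. Hence f(n) ∈ Θ(n^4 · (log n)^3).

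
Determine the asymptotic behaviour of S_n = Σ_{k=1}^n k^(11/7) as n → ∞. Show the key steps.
S_n ~ (7/18) · n^(18/7)

Integral comparison: Σ_{k=1}^n k^(11/7) = ∫_0^n x^(11/7) dx + O(n^(11/7)). The integral is n^(1 + 11/7) / (1 + 11/7) = n^((11+7)/7) / ((11+7)/7) = (7/18) · n^(18/7).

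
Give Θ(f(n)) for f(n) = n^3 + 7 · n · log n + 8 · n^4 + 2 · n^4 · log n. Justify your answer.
f(n) ∈ Θ(n^4 · log n)

Compare the terms by growth order. For large n, n^a · (log n)^b dominates n^a' · (log n)^b' iff a > a', or (a = a' and b > b'). Ranking the 4 terms shows the dominant one is 2 · n^4 · log n. Hence f(n) ∈ Θ(n^4 · log n).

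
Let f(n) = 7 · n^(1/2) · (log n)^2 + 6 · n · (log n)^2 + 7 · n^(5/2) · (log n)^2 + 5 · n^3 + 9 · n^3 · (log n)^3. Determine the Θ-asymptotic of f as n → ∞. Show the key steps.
f(n) ∈ Θ(n^3 · (log n)^3)

Compare the terms by growth order. For large n, n^a · (log n)^b dominates n^a' · (log n)^b' iff a > a', or (a = a' and b > b'). Ranking the 5 terms shows the dominant one is 9 · n^3 · (log n)^3. Hence f(n) ∈ Θ(n^3 · (log n)^3).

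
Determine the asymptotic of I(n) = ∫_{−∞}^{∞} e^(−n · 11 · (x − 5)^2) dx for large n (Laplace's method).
I(n) = sqrt(π/(11n))

Here φ(x) = 11 · (x − 5)^2 has its unique minimum at x* = 5 with φ(x*) = 0 and φ''(x*) = 22. Laplace's method gives
  I(n) ~ e^(−n φ(x*)) · sqrt(2π / (n · φ''(x*))) = sqrt(2π / (22n)) = sqrt(π/(11n)).
This is exact: substituting u = (x − 5)·sqrt(11n) gives I(n) = (1/sqrt(11n)) ∫_{−∞}^{∞} e^(−u^2) du = sqrt(π/(11n)).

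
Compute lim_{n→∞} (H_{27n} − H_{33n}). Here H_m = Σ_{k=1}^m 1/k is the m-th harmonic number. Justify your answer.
lim = ln(27/33) = ln(9/11)

Euler-Maclaurin gives H_m = ln m + γ + 1/(2m) + O(1/m^2). The γ and O(1/m) terms cancel in the difference:
  H_{27n} − H_{33n} = ln(27n) − ln(33n) + O(1/n) = ln(27/33) + O(1/n).
Hence the limit is ln(27/33) = ln(9/11).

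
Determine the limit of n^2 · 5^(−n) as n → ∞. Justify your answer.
lim = 0

Exponentials with base > 1 dominate every fixed polynomial: for any fixed c, n^c / 5^n → 0 as n → ∞ (e.g. by the ratio test, or by writing 5^n = e^(n ln 5) and noting e^(n ln 5) / n^c → ∞). Hence n^2 · 5^(−n) = n^2 / 5^n → 0.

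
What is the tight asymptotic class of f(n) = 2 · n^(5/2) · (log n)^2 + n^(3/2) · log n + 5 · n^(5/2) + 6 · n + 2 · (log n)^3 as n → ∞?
f(n) ∈ Θ(n^(5/2) · (log n)^2)

Compare the terms by growth order. For large n, n^a · (log n)^b dominates n^a' · (log n)^b' iff a > a', or (a = a' and b > b'). Ranking the 5 terms shows the dominant one is 2 · n^(5/2) · (log n)^2. Hence f(n) ∈ Θ(n^(5/2) · (log n)^2).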